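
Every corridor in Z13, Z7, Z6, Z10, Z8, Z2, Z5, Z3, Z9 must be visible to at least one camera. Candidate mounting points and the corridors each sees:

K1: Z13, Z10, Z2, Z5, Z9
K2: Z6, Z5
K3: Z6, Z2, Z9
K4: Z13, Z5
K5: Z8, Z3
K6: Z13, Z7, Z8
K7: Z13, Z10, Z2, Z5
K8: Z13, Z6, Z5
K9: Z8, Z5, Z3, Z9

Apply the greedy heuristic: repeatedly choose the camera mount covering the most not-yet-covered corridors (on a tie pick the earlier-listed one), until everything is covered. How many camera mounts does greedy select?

4

Pick 1: K1 covers 5 new corridors (Z13, Z10, Z2, Z5, Z9).
Pick 2: K5 covers 2 new corridors (Z8, Z3).
Pick 3: K2 covers 1 new corridors (Z6).
Pick 4: K6 covers 1 new corridors (Z7).
Greedy uses 4 camera mounts.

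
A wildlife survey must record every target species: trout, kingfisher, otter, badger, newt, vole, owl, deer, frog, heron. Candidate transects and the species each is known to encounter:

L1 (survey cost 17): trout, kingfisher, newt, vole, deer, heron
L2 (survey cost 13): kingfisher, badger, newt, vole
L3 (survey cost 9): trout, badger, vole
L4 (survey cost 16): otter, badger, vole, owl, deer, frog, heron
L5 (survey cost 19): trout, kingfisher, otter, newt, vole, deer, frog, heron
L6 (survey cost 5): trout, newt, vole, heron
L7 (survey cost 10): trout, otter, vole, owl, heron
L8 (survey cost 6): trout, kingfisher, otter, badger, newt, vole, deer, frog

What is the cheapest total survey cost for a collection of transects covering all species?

16

L7, L8 cover every species at survey cost 10 + 6 = 16.
Any cover uses at least 2 transects; among all covering selections none totals below 16.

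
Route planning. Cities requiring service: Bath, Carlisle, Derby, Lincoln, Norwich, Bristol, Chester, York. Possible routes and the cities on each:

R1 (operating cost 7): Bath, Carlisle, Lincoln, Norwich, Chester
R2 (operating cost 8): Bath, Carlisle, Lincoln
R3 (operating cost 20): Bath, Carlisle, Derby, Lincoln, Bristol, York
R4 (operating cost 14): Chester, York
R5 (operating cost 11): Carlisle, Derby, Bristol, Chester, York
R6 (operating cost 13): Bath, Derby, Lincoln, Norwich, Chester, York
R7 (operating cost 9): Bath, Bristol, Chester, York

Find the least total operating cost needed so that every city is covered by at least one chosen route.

18

R1, R5 cover every city at operating cost 7 + 11 = 18.
Any cover uses at least 2 routes; among all covering selections none totals below 18.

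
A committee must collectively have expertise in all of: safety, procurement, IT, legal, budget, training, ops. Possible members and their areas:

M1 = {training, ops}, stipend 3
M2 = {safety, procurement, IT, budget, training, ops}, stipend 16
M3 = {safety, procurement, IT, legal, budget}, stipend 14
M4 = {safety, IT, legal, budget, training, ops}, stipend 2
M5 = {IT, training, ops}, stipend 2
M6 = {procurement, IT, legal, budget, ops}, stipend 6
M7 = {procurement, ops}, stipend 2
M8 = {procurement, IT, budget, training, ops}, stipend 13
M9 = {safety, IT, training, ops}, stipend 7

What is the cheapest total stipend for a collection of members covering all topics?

4

M4, M7 cover every topic at stipend 2 + 2 = 4.
Any cover uses at least 2 members; among all covering selections none totals below 4.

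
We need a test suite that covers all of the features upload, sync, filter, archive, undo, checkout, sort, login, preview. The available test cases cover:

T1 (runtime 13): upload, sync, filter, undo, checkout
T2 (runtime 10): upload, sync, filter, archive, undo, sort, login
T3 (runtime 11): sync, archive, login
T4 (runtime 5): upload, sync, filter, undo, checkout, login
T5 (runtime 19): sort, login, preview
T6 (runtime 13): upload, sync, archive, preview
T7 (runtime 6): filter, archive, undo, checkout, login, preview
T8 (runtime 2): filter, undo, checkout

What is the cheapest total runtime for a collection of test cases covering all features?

T2, T7 cover every feature at runtime 10 + 6 = 16.
Any cover uses at least 2 test cases; among all covering selections none totals below 16.

16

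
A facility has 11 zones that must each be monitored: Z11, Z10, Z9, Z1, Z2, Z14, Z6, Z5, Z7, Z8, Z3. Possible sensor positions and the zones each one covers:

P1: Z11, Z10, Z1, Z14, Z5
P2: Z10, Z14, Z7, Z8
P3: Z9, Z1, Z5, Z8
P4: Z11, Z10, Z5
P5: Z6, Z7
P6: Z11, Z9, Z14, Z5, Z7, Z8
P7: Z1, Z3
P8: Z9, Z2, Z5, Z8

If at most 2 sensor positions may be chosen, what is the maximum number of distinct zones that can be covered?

Choosing P1, P6 covers {Z11, Z10, Z9, Z1, Z14, Z5, Z7, Z8} — 8 zones.
No choice of 2 sensor positions does better; here Z2, Z6, Z3 are left uncovered.

8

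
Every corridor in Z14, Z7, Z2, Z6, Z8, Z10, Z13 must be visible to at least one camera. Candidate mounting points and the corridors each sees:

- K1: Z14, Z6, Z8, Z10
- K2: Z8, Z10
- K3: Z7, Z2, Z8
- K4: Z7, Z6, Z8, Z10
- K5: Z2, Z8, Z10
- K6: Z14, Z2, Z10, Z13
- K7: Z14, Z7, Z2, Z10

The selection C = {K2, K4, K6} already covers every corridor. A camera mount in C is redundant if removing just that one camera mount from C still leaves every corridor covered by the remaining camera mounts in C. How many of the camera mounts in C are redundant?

Drop K2: the rest still cover every corridor — redundant.
Drop K4: Z7, Z6 uncovered — not redundant.
Drop K6: Z14, Z2, Z13 uncovered — not redundant.
1 redundant: K2.

1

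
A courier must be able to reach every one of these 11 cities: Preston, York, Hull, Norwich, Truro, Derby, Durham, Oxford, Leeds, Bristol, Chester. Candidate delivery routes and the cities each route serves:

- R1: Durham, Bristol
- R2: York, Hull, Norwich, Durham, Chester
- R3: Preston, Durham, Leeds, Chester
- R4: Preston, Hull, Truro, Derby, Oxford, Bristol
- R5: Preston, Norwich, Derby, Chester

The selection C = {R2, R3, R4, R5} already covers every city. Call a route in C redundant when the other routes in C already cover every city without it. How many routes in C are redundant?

1

Drop R2: York uncovered — not redundant.
Drop R3: Leeds uncovered — not redundant.
Drop R4: Truro, Oxford, Bristol uncovered — not redundant.
Drop R5: the rest still cover every city — redundant.
1 redundant: R5.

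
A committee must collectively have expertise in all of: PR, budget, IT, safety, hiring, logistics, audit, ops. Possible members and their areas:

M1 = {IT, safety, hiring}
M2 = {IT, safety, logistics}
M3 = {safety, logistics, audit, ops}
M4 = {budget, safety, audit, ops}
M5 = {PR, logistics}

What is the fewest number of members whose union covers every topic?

M1, M4, M5 together cover {PR, budget, IT, safety, hiring, logistics, audit, ops} — every topic.
No 2 of the 5 members cover everything (all 10 pairs fall short), so 3 is minimum.

3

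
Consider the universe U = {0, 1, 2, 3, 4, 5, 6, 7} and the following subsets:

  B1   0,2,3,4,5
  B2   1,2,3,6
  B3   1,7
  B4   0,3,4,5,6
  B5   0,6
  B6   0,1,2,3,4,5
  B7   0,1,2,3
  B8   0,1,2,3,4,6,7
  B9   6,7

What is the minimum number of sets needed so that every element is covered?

B1, B8 together cover {0, 1, 2, 3, 4, 5, 6, 7} — every element.
No single set contains all 8 elements, so 2 is optimal.

2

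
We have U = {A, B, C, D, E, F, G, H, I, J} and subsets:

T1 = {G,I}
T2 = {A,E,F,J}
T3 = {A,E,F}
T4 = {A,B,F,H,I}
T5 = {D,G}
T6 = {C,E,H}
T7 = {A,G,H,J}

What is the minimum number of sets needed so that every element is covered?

4

T2, T4, T5, T6 together cover {A, B, C, D, E, F, G, H, I, J} — every element.
No 3 of the 7 sets cover everything (all 35 triples fall short), so 4 is minimum.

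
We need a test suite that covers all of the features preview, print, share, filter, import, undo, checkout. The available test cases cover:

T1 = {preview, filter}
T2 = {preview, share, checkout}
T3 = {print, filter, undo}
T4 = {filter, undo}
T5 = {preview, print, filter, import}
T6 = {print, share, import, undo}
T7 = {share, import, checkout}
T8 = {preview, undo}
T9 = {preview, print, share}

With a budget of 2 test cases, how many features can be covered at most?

6

Choosing T1, T6 covers {preview, print, share, filter, import, undo} — 6 features.
No choice of 2 test cases does better; here checkout is left uncovered.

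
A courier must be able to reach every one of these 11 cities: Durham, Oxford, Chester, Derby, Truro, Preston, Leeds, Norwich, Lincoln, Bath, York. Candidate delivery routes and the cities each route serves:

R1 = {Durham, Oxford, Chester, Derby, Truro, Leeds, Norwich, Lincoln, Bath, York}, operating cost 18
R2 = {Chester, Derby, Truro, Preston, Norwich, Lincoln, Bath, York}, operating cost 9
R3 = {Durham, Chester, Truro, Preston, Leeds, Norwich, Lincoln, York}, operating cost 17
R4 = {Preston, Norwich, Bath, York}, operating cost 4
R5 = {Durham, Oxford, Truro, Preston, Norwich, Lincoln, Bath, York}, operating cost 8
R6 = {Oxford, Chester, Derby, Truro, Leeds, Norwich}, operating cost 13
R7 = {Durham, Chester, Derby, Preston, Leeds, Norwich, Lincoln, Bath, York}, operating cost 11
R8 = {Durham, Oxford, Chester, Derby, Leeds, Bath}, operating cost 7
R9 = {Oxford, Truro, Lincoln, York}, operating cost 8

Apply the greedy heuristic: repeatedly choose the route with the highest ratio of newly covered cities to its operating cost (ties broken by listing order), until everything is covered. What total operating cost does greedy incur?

Pick 1: R4 adds 4 new (Preston, Norwich, Bath, York) at operating cost 4 (ratio 4/4).
Pick 2: R8 adds 5 new (Durham, Oxford, Chester, Derby, Leeds) at operating cost 7 (ratio 5/7).
Pick 3: R5 adds 2 new (Truro, Lincoln) at operating cost 8 (ratio 2/8).
Greedy total operating cost: 4 + 7 + 8 = 19. (The true optimum is 15, so greedy overshoots here.)

19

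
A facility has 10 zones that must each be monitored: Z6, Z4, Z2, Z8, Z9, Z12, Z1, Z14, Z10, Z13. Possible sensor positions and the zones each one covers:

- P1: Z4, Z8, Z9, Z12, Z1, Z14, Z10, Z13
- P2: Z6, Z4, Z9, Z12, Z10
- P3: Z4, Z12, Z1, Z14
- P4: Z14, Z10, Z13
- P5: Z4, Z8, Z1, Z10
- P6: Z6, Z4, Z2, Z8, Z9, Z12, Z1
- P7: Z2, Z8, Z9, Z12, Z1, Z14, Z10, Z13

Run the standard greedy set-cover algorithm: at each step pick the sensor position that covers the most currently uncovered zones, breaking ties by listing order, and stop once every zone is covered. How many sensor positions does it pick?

Pick 1: P1 covers 8 new zones (Z4, Z8, Z9, Z12, Z1, Z14, Z10, Z13).
Pick 2: P6 covers 2 new zones (Z6, Z2).
Greedy uses 2 sensor positions.

2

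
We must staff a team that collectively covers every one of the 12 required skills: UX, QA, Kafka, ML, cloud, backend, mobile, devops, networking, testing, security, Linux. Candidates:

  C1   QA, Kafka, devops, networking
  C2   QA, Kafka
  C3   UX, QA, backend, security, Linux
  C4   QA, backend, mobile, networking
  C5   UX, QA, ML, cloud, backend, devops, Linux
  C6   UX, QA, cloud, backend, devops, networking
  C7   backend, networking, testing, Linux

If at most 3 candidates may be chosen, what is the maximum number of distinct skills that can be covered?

10

Choosing C1, C3, C5 covers {UX, QA, Kafka, ML, cloud, backend, devops, networking, security, Linux} — 10 skills.
No choice of 3 candidates does better; here mobile, testing are left uncovered.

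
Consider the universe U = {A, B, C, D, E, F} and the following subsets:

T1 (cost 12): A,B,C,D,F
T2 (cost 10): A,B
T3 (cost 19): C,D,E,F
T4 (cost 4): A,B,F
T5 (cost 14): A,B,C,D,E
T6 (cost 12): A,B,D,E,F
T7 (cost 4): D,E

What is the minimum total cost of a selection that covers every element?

16

T1, T7 cover every element at cost 12 + 4 = 16.
Any cover uses at least 2 sets; among all covering selections none totals below 16.
Greedy by coverage-per-cost would pick T4, T7, T1 for 20 — worse than the optimum 16.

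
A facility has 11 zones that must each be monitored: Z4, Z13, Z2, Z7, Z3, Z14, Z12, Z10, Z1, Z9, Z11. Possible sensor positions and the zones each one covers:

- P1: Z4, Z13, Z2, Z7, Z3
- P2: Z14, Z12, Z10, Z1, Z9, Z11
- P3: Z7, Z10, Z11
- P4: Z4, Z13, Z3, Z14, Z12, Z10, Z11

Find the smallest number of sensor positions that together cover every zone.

2

P1, P2 together cover {Z4, Z13, Z2, Z7, Z3, Z14, Z12, Z10, Z1, Z9, Z11} — every zone.
No single sensor position contains all 11 zones, so 2 is optimal.
Greedy (largest uncovered first) would take P4, P1, P2 — 3 sensor positions — but 2 suffice.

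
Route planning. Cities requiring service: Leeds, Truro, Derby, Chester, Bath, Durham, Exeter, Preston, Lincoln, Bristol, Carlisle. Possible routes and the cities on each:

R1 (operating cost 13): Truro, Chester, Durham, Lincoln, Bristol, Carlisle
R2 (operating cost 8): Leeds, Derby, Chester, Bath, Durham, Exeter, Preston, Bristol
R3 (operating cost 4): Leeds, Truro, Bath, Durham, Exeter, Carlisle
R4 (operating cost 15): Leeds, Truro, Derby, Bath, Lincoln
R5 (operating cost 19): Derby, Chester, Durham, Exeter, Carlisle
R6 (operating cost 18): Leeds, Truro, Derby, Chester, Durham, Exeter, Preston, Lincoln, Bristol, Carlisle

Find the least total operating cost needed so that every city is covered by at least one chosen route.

R1, R2 cover every city at operating cost 13 + 8 = 21.
Any cover uses at least 2 routes; among all covering selections none totals below 21.
Greedy by coverage-per-operating cost would pick R3, R2, R1 for 25 — worse than the optimum 21.

21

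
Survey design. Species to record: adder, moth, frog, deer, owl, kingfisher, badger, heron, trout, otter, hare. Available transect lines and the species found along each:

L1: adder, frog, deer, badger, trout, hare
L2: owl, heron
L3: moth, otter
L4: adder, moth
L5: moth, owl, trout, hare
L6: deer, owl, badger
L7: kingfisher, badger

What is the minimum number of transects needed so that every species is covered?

4

L1, L2, L3, L7 together cover {adder, moth, frog, deer, owl, kingfisher, badger, heron, trout, otter, hare} — every species.
No 3 of the 7 transects cover everything (all 35 triples fall short), so 4 is minimum.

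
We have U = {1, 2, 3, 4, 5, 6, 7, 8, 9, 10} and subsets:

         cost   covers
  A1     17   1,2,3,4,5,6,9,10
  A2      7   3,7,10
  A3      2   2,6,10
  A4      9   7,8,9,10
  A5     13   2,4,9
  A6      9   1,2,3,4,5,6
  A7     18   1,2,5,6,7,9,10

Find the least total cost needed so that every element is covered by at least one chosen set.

18

A4, A6 cover every element at cost 9 + 9 = 18.
Any cover uses at least 2 sets; among all covering selections none totals below 18.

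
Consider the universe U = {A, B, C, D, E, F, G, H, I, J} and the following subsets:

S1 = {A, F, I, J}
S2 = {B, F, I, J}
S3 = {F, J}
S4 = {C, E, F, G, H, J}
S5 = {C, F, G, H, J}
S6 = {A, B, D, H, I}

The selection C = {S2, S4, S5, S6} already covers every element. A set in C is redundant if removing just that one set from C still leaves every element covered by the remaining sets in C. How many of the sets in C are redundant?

2

Drop S2: the rest still cover every element — redundant.
Drop S4: E uncovered — not redundant.
Drop S5: the rest still cover every element — redundant.
Drop S6: A, D uncovered — not redundant.
2 redundant: S2, S5.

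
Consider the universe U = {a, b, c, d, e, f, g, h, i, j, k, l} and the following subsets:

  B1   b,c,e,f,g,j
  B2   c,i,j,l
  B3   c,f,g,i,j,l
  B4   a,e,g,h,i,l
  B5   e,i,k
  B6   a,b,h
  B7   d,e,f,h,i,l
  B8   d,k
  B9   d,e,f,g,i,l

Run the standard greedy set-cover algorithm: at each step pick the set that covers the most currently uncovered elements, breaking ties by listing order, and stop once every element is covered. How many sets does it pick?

Pick 1: B1 covers 6 new elements (b, c, e, f, g, j).
Pick 2: B4 covers 4 new elements (a, h, i, l).
Pick 3: B8 covers 2 new elements (d, k).
Greedy uses 3 sets.

3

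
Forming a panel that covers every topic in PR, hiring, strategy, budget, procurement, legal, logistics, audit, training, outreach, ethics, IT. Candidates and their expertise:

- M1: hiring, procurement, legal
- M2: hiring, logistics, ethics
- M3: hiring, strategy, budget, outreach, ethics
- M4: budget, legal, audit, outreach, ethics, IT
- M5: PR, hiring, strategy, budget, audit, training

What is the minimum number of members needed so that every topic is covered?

M1, M2, M4, M5 together cover {PR, hiring, strategy, budget, procurement, legal, logistics, audit, training, outreach, ethics, IT} — every topic.
No 3 of the 5 members cover everything (all 10 triples fall short), so 4 is minimum.

4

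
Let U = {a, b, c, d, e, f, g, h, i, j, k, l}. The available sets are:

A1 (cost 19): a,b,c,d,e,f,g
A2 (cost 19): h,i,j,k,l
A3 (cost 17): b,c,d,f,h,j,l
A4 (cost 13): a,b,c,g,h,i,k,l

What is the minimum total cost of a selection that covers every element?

38

A1, A2 cover every element at cost 19 + 19 = 38.
Any cover uses at least 2 sets; among all covering selections none totals below 38.
Greedy by coverage-per-cost would pick A4, A3, A1 for 49 — worse than the optimum 38.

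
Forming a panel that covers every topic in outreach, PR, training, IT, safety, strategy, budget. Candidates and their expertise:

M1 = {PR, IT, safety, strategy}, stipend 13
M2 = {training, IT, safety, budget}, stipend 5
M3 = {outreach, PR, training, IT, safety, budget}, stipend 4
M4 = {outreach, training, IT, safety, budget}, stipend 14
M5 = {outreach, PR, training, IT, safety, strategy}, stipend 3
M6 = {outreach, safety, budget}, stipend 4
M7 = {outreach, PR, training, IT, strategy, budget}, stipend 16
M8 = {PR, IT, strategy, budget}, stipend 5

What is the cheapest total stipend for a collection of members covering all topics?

7

M3, M5 cover every topic at stipend 4 + 3 = 7.
Any cover uses at least 2 members; among all covering selections none totals below 7.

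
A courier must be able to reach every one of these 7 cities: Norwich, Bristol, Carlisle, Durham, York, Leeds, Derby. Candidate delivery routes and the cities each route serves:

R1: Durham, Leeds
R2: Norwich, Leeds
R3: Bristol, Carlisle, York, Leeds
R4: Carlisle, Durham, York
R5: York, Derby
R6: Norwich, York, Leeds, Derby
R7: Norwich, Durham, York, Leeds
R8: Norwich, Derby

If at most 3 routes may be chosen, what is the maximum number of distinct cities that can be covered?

7

Choosing R1, R3, R6 covers {Norwich, Bristol, Carlisle, Durham, York, Leeds, Derby} — 7 cities.
That is all 7 cities.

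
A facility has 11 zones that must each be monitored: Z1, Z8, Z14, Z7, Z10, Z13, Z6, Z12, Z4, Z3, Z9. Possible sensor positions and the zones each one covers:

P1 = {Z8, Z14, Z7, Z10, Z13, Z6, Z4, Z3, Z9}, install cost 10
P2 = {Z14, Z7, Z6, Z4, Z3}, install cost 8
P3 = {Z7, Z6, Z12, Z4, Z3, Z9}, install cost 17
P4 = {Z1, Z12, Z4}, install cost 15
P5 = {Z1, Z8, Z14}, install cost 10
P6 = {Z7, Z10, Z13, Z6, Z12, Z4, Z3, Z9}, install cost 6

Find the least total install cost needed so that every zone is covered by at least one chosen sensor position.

16

P5, P6 cover every zone at install cost 10 + 6 = 16.
Any cover uses at least 2 sensor positions; among all covering selections none totals below 16.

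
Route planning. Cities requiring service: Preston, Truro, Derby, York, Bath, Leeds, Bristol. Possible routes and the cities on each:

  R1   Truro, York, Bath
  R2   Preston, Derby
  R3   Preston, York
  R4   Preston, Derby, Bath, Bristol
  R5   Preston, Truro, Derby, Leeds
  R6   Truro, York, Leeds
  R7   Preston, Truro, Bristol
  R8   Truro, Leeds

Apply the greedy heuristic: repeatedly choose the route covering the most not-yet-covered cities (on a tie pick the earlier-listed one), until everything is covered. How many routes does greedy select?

Pick 1: R4 covers 4 new cities (Preston, Derby, Bath, Bristol).
Pick 2: R6 covers 3 new cities (Truro, York, Leeds).
Greedy uses 2 routes.

2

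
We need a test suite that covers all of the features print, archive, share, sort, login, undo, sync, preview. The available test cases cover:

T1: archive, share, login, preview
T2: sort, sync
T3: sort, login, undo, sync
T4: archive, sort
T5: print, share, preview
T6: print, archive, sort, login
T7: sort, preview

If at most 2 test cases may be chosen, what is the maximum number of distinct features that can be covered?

Choosing T1, T3 covers {archive, share, sort, login, undo, sync, preview} — 7 features.
No choice of 2 test cases does better; here print is left uncovered.

7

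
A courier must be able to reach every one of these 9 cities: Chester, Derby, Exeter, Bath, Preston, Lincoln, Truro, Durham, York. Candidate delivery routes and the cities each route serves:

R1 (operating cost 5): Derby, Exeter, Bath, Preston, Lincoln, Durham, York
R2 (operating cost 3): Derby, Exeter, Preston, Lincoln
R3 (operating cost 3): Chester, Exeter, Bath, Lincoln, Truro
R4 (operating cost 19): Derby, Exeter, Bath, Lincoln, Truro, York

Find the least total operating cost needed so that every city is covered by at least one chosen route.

8

R1, R3 cover every city at operating cost 5 + 3 = 8.
Any cover uses at least 2 routes; among all covering selections none totals below 8.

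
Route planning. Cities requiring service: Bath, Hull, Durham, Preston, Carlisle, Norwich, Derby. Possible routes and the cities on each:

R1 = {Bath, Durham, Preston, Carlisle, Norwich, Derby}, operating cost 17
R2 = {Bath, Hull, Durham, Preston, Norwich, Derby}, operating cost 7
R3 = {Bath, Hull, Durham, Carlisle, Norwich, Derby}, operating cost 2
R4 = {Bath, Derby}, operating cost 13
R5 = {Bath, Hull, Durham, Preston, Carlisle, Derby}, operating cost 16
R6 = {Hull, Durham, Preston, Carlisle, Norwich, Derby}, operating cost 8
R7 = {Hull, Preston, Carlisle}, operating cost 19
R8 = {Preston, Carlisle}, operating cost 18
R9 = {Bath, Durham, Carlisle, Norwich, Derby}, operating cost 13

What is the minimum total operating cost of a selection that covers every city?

9

R2, R3 cover every city at operating cost 7 + 2 = 9.
Any cover uses at least 2 routes; among all covering selections none totals below 9.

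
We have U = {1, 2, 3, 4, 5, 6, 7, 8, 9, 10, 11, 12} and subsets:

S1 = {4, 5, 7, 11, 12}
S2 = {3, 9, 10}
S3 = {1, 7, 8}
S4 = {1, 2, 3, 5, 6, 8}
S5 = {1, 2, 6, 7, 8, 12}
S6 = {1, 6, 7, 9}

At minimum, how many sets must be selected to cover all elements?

S1, S2, S4 together cover {1, 2, 3, 4, 5, 6, 7, 8, 9, 10, 11, 12} — every element.
No 2 of the 6 sets cover everything (all 15 pairs fall short), so 3 is minimum.

3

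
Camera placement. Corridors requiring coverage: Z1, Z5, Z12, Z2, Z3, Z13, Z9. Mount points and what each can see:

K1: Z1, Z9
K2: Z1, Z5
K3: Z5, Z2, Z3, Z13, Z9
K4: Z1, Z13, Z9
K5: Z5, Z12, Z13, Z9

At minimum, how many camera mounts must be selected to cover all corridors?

K1, K3, K5 together cover {Z1, Z5, Z12, Z2, Z3, Z13, Z9} — every corridor.
No 2 of the 5 camera mounts cover everything (all 10 pairs fall short), so 3 is minimum.

3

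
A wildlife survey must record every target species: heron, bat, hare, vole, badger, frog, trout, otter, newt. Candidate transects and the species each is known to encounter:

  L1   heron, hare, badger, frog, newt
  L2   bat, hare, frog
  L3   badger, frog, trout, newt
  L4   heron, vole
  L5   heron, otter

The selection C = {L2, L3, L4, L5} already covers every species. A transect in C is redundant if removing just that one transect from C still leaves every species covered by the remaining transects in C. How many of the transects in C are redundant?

0

Drop L2: bat, hare uncovered — not redundant.
Drop L3: badger, trout, newt uncovered — not redundant.
Drop L4: vole uncovered — not redundant.
Drop L5: otter uncovered — not redundant.
None of the transects in C is redundant.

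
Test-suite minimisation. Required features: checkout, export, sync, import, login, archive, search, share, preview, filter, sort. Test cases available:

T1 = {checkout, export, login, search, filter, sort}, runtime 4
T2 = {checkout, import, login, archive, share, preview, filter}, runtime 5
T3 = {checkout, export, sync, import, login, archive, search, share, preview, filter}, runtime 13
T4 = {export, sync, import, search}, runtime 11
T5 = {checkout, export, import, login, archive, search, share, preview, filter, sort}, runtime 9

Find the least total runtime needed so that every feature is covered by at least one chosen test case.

17

T1, T3 cover every feature at runtime 4 + 13 = 17.
Any cover uses at least 2 test cases; among all covering selections none totals below 17.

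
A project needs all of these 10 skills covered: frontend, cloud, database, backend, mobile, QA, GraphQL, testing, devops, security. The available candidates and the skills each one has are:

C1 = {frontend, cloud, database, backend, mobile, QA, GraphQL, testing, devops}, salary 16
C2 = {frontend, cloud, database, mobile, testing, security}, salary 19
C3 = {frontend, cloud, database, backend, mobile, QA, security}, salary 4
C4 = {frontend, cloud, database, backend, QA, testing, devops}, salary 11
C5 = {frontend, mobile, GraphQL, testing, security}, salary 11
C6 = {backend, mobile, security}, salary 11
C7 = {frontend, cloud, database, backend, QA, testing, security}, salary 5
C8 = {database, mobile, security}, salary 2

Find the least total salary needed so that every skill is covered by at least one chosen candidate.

18

C1, C8 cover every skill at salary 16 + 2 = 18.
Any cover uses at least 2 candidates; among all covering selections none totals below 18.
Greedy by coverage-per-salary would pick C3, C7, C1 for 25 — worse than the optimum 18.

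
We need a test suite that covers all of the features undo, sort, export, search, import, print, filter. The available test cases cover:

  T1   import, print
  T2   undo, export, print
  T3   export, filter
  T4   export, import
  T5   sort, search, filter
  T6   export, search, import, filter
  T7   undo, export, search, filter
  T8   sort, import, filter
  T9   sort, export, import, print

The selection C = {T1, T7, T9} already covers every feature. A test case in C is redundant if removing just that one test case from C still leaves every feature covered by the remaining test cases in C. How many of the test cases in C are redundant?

1

Drop T1: the rest still cover every feature — redundant.
Drop T7: undo, search, filter uncovered — not redundant.
Drop T9: sort uncovered — not redundant.
1 redundant: T1.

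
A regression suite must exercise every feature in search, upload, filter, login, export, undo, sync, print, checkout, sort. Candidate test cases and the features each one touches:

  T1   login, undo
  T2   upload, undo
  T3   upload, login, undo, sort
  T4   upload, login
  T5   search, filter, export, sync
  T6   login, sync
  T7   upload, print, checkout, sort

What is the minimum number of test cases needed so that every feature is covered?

T1, T5, T7 together cover {search, upload, filter, login, export, undo, sync, print, checkout, sort} — every feature.
No 2 of the 7 test cases cover everything (all 21 pairs fall short), so 3 is minimum.

3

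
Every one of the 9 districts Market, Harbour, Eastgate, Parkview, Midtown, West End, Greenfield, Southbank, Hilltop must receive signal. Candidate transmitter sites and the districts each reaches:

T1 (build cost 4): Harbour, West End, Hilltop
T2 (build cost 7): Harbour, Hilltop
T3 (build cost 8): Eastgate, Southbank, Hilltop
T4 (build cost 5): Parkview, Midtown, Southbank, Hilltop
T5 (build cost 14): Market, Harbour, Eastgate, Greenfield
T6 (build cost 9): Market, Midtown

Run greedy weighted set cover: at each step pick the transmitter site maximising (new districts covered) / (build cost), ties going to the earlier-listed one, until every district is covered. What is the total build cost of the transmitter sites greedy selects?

Pick 1: T4 adds 4 new (Parkview, Midtown, Southbank, Hilltop) at build cost 5 (ratio 4/5).
Pick 2: T1 adds 2 new (Harbour, West End) at build cost 4 (ratio 2/4).
Pick 3: T5 adds 3 new (Market, Eastgate, Greenfield) at build cost 14 (ratio 3/14).
Greedy total build cost: 5 + 4 + 14 = 23.

23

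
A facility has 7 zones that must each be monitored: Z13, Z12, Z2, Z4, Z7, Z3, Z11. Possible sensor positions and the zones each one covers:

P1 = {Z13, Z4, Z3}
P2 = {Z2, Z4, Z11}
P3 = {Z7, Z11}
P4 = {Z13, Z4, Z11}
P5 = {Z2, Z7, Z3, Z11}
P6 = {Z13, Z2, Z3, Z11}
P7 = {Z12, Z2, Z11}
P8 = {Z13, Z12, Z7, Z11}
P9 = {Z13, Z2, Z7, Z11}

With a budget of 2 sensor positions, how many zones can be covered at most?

6

Choosing P1, P5 covers {Z13, Z2, Z4, Z7, Z3, Z11} — 6 zones.
No choice of 2 sensor positions does better; here Z12 is left uncovered.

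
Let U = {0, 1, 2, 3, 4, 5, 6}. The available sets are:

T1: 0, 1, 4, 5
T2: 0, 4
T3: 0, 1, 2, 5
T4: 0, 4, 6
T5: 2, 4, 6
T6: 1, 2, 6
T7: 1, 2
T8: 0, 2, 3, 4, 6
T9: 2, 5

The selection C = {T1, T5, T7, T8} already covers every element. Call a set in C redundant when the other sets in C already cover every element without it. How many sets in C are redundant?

Drop T1: 5 uncovered — not redundant.
Drop T5: the rest still cover every element — redundant.
Drop T7: the rest still cover every element — redundant.
Drop T8: 3 uncovered — not redundant.
2 redundant: T5, T7.

2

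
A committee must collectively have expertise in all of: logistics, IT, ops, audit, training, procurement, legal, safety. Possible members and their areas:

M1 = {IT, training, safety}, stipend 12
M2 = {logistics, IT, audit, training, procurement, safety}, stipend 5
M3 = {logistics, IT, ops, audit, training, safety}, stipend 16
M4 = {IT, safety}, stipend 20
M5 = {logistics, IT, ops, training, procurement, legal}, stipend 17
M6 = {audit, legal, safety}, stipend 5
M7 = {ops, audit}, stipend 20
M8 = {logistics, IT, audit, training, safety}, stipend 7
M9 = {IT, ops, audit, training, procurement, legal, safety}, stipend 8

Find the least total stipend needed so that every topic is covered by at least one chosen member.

13

M2, M9 cover every topic at stipend 5 + 8 = 13.
Any cover uses at least 2 members; among all covering selections none totals below 13.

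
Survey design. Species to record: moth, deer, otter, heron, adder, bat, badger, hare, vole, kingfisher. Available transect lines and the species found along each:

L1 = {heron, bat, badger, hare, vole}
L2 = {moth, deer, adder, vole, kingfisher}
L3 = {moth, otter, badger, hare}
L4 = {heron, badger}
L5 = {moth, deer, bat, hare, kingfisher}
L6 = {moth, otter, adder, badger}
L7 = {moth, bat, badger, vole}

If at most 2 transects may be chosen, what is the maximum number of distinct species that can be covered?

9

Choosing L1, L2 covers {moth, deer, heron, adder, bat, badger, hare, vole, kingfisher} — 9 species.
No choice of 2 transects does better; here otter is left uncovered.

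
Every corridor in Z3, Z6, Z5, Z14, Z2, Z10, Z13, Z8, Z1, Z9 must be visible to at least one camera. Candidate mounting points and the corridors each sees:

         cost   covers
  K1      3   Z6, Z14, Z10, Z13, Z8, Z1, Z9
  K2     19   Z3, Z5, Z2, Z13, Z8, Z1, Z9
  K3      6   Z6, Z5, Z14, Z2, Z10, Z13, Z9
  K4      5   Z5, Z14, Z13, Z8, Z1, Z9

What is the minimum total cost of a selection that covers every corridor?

K1, K2 cover every corridor at cost 3 + 19 = 22.
Any cover uses at least 2 camera mounts; among all covering selections none totals below 22.
Greedy by coverage-per-cost would pick K1, K3, K2 for 28 — worse than the optimum 22.

22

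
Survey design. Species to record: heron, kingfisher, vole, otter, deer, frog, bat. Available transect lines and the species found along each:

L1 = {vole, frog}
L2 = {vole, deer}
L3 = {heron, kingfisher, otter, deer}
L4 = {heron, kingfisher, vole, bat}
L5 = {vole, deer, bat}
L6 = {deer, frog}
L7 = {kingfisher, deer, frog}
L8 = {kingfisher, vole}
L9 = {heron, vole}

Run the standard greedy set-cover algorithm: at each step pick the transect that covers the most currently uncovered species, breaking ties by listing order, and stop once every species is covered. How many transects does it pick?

3

Pick 1: L3 covers 4 new species (heron, kingfisher, otter, deer).
Pick 2: L1 covers 2 new species (vole, frog).
Pick 3: L4 covers 1 new species (bat).
Greedy uses 3 transects.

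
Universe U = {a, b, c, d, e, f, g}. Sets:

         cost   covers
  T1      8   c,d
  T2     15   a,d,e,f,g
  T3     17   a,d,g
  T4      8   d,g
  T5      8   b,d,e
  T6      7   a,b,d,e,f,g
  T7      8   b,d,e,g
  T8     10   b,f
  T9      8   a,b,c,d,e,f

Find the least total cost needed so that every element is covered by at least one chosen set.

T1, T6 cover every element at cost 8 + 7 = 15.
Any cover uses at least 2 sets; among all covering selections none totals below 15.

15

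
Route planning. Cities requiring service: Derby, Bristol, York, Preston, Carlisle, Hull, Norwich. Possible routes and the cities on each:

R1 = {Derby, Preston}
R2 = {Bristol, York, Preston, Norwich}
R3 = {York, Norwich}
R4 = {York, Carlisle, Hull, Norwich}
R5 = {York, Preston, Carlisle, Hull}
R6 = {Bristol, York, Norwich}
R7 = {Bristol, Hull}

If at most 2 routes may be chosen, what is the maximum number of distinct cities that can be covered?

6

Choosing R1, R4 covers {Derby, York, Preston, Carlisle, Hull, Norwich} — 6 cities.
No choice of 2 routes does better; here Bristol is left uncovered.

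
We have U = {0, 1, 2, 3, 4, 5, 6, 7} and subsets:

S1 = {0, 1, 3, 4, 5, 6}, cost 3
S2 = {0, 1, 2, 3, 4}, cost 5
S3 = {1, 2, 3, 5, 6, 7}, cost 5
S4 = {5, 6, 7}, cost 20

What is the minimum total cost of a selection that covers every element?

S1, S3 cover every element at cost 3 + 5 = 8.
Any cover uses at least 2 sets; among all covering selections none totals below 8.

8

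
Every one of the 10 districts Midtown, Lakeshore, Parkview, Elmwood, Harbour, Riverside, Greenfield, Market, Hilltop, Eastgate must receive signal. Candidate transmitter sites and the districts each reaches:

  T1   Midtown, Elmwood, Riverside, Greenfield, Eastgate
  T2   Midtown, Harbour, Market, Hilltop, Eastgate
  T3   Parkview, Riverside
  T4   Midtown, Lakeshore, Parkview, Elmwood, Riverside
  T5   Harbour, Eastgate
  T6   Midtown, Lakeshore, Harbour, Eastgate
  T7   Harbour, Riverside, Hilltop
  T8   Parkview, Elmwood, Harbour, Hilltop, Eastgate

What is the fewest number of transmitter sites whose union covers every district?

3

T1, T2, T4 together cover {Midtown, Lakeshore, Parkview, Elmwood, Harbour, Riverside, Greenfield, Market, Hilltop, Eastgate} — every district.
No 2 of the 8 transmitter sites cover everything (all 28 pairs fall short), so 3 is minimum.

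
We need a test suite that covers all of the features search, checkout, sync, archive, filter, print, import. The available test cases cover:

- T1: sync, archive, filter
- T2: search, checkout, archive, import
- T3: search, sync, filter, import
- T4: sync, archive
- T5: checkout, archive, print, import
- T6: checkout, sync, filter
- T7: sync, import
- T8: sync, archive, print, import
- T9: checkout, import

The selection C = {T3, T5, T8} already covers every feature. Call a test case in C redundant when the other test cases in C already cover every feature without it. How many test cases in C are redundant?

Drop T3: search, filter uncovered — not redundant.
Drop T5: checkout uncovered — not redundant.
Drop T8: the rest still cover every feature — redundant.
1 redundant: T8.

1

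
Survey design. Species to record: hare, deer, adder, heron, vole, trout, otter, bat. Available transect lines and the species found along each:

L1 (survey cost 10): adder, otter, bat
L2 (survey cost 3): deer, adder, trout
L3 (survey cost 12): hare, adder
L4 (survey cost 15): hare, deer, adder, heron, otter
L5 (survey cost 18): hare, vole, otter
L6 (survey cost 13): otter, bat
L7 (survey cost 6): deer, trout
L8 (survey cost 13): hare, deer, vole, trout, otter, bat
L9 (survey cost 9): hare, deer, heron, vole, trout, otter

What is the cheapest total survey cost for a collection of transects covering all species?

L1, L9 cover every species at survey cost 10 + 9 = 19.
Any cover uses at least 2 transects; among all covering selections none totals below 19.
Greedy by coverage-per-survey cost would pick L2, L9, L1 for 22 — worse than the optimum 19.

19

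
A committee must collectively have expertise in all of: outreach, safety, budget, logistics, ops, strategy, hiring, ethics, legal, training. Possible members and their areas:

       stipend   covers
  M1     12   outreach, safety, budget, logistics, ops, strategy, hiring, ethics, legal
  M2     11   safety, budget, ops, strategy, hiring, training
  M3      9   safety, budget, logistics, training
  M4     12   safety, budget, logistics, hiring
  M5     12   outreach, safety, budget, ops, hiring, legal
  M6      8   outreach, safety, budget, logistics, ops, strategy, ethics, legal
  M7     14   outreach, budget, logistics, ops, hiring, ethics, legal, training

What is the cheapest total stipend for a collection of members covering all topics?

M2, M6 cover every topic at stipend 11 + 8 = 19.
Any cover uses at least 2 members; among all covering selections none totals below 19.

19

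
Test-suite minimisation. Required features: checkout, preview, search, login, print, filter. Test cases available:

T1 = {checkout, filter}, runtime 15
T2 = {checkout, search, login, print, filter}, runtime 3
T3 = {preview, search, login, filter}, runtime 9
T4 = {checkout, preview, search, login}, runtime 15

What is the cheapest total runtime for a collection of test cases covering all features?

12

T2, T3 cover every feature at runtime 3 + 9 = 12.
Any cover uses at least 2 test cases; among all covering selections none totals below 12.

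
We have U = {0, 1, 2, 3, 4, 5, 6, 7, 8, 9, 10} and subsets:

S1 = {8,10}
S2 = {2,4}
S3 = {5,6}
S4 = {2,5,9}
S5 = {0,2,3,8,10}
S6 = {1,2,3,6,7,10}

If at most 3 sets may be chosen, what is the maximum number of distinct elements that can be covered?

10

Choosing S4, S5, S6 covers {0, 1, 2, 3, 5, 6, 7, 8, 9, 10} — 10 elements.
No choice of 3 sets does better; here 4 is left uncovered.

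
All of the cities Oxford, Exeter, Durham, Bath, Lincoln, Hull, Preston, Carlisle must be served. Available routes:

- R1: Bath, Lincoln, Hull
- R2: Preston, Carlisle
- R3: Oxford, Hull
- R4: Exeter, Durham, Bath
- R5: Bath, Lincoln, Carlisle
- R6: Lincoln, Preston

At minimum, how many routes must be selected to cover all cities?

4

R1, R2, R3, R4 together cover {Oxford, Exeter, Durham, Bath, Lincoln, Hull, Preston, Carlisle} — every city.
No 3 of the 6 routes cover everything (all 20 triples fall short), so 4 is minimum.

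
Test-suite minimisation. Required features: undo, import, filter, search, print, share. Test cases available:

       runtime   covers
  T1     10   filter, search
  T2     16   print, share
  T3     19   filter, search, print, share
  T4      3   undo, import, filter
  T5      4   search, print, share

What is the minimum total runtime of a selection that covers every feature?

7

T4, T5 cover every feature at runtime 3 + 4 = 7.
Any cover uses at least 2 test cases; among all covering selections none totals below 7.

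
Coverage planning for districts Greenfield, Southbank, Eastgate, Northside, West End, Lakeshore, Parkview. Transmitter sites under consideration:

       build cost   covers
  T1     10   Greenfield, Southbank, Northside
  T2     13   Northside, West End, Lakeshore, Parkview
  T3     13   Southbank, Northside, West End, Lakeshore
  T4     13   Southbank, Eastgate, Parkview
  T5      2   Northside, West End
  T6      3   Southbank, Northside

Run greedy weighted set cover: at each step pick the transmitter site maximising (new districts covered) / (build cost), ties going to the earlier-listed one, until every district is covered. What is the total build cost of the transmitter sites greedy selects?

Pick 1: T5 adds 2 new (Northside, West End) at build cost 2 (ratio 2/2).
Pick 2: T6 adds 1 new (Southbank) at build cost 3 (ratio 1/3).
Pick 3: T2 adds 2 new (Lakeshore, Parkview) at build cost 13 (ratio 2/13).
Pick 4: T1 adds 1 new (Greenfield) at build cost 10 (ratio 1/10).
Pick 5: T4 adds 1 new (Eastgate) at build cost 13 (ratio 1/13).
Greedy total build cost: 2 + 3 + 13 + 10 + 13 = 41. (The true optimum is 36, so greedy overshoots here.)

41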